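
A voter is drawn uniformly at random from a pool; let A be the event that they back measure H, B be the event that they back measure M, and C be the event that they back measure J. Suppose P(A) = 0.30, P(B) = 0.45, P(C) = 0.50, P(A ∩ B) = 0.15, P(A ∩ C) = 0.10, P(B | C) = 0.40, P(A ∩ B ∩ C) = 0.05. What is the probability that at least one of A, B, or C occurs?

0.85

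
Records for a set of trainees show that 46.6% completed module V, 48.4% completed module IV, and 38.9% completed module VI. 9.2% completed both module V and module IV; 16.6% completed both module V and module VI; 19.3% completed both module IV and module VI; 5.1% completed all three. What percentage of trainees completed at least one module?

93.9%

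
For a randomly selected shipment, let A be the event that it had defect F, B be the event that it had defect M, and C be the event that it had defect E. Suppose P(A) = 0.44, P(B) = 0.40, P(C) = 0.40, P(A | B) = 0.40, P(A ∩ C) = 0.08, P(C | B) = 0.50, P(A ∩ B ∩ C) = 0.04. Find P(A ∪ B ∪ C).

P(A ∩ B) = P(B)·P(A|B) = 0.40 × 0.40 = 0.16
P(B ∩ C) = P(B)·P(C|B) = 0.40 × 0.50 = 0.20
P(A ∪ B ∪ C) = 0.44 + 0.40 + 0.40 − 0.16 − 0.08 − 0.20 + 0.04 = 0.84

0.84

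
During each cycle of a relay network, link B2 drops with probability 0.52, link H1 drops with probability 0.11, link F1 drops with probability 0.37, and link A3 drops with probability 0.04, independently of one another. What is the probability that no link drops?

0.25837056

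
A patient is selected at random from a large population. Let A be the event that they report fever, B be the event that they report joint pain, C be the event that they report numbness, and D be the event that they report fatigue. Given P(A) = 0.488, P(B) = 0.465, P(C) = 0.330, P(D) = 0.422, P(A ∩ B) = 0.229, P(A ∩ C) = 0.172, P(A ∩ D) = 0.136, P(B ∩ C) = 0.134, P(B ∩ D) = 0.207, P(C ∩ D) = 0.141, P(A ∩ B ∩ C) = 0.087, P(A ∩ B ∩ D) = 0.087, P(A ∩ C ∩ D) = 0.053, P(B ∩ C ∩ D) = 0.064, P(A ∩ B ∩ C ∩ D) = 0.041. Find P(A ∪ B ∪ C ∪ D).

0.936

By inclusion–exclusion:
P(A ∪ B ∪ C ∪ D) = 0.488 + 0.465 + 0.330 + 0.422 − 0.229 − 0.172 − 0.136 − 0.134 − 0.207 − 0.141 + 0.087 + 0.087 + 0.053 + 0.064 − 0.041 = 0.936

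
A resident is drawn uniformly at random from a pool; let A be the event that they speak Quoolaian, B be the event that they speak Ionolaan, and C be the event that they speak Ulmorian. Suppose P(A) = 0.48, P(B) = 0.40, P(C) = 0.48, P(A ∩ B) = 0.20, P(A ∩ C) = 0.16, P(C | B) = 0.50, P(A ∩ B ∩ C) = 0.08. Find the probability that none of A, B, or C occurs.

0.12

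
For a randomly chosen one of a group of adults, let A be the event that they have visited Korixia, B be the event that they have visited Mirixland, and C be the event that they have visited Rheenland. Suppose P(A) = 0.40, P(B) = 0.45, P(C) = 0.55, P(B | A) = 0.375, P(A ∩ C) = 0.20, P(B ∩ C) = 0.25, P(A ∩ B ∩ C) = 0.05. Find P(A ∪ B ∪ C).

0.85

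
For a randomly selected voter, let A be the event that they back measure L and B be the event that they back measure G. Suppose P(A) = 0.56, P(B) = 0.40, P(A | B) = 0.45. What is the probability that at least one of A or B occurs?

0.78

P(A ∩ B) = P(B)·P(A|B) = 0.40 × 0.45 = 0.18
P(A ∪ B) = 0.56 + 0.40 − 0.18 = 0.78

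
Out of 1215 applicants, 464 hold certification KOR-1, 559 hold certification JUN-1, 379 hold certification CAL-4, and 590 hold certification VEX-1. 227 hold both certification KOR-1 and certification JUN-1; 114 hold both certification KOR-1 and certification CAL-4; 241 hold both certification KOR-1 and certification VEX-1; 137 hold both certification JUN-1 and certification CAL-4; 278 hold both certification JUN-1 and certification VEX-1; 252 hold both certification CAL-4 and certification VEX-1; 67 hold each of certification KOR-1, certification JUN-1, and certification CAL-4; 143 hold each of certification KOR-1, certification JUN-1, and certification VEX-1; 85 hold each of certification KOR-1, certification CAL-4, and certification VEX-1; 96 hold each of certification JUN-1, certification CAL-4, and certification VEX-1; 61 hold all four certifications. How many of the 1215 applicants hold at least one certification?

Inclusion–exclusion gives
|at least one| = 464 + 559 + 379 + 590 − 227 − 114 − 241 − 137 − 278 − 252 + 67 + 143 + 85 + 96 − 61 = 1073

1073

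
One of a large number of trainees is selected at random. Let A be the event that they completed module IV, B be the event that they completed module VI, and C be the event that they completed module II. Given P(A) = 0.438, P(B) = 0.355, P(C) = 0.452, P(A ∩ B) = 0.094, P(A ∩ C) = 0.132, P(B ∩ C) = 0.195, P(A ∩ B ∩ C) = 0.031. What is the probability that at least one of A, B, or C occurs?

P(A ∪ B ∪ C) = 0.438 + 0.355 + 0.452 − 0.094 − 0.132 − 0.195 + 0.031 = 0.855

0.855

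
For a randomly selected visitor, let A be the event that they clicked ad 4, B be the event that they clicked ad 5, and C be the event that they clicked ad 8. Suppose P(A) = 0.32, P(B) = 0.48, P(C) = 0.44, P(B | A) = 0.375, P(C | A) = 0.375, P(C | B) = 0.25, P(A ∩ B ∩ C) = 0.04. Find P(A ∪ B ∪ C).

0.92

P(A ∩ B) = P(A)·P(B|A) = 0.32 × 0.375 = 0.12
P(A ∩ C) = P(A)·P(C|A) = 0.32 × 0.375 = 0.12
P(B ∩ C) = P(B)·P(C|B) = 0.48 × 0.25 = 0.12
P(A ∪ B ∪ C) = 0.32 + 0.48 + 0.44 − 0.12 − 0.12 − 0.12 + 0.04 = 0.92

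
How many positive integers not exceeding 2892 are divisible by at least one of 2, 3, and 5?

2121

floor(2892/2) + floor(2892/3) + floor(2892/5) − floor(2892/6) − floor(2892/10) − floor(2892/15) + floor(2892/30) = 1446 + 964 + 578 − 482 − 289 − 192 + 96 = 2121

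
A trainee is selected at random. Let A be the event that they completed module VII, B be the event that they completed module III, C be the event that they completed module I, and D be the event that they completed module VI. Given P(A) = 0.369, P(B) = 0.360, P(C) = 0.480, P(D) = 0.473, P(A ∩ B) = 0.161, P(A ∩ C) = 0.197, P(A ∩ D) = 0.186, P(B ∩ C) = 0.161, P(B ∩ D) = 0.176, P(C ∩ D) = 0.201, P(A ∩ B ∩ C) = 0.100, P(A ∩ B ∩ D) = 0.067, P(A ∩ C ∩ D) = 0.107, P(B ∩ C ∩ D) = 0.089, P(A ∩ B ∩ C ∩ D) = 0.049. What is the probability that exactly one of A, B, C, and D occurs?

Using the inclusion–exclusion count for exactly one event:
P(exactly one) = 0.369 + 0.360 + 0.480 + 0.473 − 2·0.161 − 2·0.197 − 2·0.186 − 2·0.161 − 2·0.176 − 2·0.201 + 3·0.100 + 3·0.067 + 3·0.107 + 3·0.089 − 4·0.049 = 0.411

0.411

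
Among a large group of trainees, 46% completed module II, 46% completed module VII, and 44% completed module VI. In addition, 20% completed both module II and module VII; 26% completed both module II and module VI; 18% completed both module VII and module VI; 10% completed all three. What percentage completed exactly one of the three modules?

38%

By inclusion–exclusion (exactly-one form):
P(exactly one) = 46 + 46 + 44 − 2·20 − 2·26 − 2·18 + 3·10 = 38%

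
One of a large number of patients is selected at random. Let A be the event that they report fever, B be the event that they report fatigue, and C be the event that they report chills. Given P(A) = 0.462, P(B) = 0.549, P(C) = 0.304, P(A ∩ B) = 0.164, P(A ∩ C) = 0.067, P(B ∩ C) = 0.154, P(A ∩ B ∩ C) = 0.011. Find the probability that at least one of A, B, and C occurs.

0.941

Apply inclusion-exclusion:
P(A ∪ B ∪ C) = 0.462 + 0.549 + 0.304 − 0.164 − 0.067 − 0.154 + 0.011 = 0.941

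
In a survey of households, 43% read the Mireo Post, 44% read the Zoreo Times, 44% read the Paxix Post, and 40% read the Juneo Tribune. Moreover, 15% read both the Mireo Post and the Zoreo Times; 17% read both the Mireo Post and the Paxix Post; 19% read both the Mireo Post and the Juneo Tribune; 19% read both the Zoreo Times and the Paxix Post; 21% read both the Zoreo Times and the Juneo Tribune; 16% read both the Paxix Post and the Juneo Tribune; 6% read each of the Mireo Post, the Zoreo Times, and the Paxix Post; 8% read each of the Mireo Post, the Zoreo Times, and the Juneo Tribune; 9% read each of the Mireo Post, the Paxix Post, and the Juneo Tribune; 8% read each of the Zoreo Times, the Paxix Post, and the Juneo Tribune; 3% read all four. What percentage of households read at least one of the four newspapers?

P(at least one) = 43 + 44 + 44 + 40 − 15 − 17 − 19 − 19 − 21 − 16 + 6 + 8 + 9 + 8 − 3 = 92%

92%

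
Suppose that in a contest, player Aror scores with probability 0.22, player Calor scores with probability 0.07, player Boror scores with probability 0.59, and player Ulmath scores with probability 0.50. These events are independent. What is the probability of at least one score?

0.851293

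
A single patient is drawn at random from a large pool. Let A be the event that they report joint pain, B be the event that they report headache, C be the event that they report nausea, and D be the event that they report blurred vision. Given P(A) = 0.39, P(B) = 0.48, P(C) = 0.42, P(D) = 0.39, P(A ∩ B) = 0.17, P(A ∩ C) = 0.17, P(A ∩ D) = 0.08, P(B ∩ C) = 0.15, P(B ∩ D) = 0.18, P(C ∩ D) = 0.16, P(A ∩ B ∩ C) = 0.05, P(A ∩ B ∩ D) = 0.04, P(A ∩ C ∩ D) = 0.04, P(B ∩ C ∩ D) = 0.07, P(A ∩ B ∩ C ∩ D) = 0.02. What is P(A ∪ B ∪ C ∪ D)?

0.95

P(A ∪ B ∪ C ∪ D) = 0.39 + 0.48 + 0.42 + 0.39 − 0.17 − 0.17 − 0.08 − 0.15 − 0.18 − 0.16 + 0.05 + 0.04 + 0.04 + 0.07 − 0.02 = 0.95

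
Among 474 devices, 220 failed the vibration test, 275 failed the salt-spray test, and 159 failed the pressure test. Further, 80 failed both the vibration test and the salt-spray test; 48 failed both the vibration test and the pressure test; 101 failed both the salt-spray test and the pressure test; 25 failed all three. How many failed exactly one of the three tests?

271

By inclusion–exclusion (exactly-one form):
N(exactly one) = 220 + 275 + 159 − 2·80 − 2·48 − 2·101 + 3·25 = 271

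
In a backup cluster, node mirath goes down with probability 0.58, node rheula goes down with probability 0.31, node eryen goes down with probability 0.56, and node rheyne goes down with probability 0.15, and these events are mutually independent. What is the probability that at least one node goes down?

0.8916148

Independence gives P(none) = ∏(1 − pᵢ).
P(none) = (1 − 0.58) × (1 − 0.31) × (1 − 0.56) × (1 − 0.15) = 0.42 × 0.69 × 0.44 × 0.85 = 0.1083852
P(at least one) = 1 − 0.1083852 = 0.8916148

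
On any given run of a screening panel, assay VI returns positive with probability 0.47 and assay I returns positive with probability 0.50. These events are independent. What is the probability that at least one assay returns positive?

Independence gives P(none) = ∏(1 − pᵢ).
P(none) = (1 − 0.47) × (1 − 0.50) = 0.53 × 0.50 = 0.265
P(at least one) = 1 − 0.265 = 0.735

0.735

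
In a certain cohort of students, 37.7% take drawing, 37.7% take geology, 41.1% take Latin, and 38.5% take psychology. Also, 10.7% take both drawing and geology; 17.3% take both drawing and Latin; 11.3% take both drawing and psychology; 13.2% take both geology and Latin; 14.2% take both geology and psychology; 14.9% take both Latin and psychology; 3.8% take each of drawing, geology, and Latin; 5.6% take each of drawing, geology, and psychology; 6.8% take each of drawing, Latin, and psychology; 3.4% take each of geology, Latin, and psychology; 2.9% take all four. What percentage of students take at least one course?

90.1%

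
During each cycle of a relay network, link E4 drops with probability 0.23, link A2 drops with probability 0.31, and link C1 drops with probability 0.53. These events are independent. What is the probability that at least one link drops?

0.750289

Independence gives P(none) = ∏(1 − pᵢ).
P(none) = (1 − 0.23) × (1 − 0.31) × (1 − 0.53) = 0.77 × 0.69 × 0.47 = 0.249711
P(at least one) = 1 − 0.249711 = 0.750289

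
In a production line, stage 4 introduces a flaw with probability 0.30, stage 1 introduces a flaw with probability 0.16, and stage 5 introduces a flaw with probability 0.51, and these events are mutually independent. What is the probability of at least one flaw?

Since the events are independent, P(none) is the product of the individual non-occurrence probabilities.
P(none) = (1 − 0.30) × (1 − 0.16) × (1 − 0.51) = 0.70 × 0.84 × 0.49 = 0.28812
P(at least one) = 1 − 0.28812 = 0.71188

0.71188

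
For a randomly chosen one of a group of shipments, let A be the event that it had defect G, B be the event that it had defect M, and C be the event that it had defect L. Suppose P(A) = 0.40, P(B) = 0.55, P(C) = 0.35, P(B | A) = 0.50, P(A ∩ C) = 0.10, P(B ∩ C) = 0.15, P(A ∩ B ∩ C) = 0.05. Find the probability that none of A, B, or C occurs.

P(A ∩ B) = P(A)·P(B|A) = 0.40 × 0.50 = 0.20
P(A ∪ B ∪ C) = 0.40 + 0.55 + 0.35 − 0.20 − 0.10 − 0.15 + 0.05 = 0.90
P(none) = 1 − 0.90 = 0.10

0.10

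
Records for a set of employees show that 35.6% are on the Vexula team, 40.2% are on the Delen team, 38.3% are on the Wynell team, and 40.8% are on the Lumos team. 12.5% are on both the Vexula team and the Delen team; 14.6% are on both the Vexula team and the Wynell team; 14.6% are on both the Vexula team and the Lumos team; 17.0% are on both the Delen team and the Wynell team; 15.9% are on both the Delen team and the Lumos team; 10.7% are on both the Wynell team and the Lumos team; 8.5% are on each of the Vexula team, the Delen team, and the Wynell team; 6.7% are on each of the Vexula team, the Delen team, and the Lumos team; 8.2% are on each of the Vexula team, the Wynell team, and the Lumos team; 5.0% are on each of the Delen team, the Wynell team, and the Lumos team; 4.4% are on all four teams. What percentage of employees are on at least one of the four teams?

93.6%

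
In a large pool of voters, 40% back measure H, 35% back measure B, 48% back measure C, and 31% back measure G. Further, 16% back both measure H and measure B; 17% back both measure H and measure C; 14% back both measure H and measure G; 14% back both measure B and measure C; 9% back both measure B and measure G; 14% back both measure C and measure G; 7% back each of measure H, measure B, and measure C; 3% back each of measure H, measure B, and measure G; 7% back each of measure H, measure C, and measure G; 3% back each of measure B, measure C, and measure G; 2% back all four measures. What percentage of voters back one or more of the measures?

88%

P(union) = 40 + 35 + 48 + 31 − 16 − 17 − 14 − 14 − 9 − 14 + 7 + 3 + 7 + 3 − 2 = 88%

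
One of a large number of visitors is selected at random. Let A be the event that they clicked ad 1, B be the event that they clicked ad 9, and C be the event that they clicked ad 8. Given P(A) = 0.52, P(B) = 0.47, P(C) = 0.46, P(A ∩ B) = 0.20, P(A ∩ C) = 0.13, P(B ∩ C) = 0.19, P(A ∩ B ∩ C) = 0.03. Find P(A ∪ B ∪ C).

0.96

By inclusion-exclusion,
P(A ∪ B ∪ C) = 0.52 + 0.47 + 0.46 − 0.20 − 0.13 − 0.19 + 0.03 = 0.96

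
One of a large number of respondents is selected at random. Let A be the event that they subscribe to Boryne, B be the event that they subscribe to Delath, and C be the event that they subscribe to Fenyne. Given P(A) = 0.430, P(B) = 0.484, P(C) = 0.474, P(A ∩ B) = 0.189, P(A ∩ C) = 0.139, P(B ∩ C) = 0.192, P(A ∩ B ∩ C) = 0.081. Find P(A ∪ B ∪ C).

0.949

P(A ∪ B ∪ C) = 0.430 + 0.484 + 0.474 − 0.189 − 0.139 − 0.192 + 0.081 = 0.949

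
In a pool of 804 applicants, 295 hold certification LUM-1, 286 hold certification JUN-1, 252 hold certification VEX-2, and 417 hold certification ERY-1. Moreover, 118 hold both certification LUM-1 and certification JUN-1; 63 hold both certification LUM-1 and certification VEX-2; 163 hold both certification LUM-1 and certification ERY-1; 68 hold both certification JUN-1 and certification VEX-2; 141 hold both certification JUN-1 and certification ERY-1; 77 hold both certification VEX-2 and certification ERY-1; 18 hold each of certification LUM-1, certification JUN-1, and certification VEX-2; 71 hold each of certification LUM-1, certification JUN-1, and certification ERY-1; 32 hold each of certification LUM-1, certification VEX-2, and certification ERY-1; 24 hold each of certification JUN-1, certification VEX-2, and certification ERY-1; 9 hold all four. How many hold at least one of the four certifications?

756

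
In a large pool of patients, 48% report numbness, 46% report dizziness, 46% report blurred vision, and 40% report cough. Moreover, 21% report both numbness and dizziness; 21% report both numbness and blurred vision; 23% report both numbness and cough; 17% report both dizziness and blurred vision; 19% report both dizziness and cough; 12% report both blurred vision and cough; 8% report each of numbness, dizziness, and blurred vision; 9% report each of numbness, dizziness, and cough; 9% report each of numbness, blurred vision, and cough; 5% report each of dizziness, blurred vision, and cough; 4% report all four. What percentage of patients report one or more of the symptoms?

94%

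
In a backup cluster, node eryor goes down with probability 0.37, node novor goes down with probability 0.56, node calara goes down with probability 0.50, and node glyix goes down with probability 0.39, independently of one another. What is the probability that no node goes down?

0.084546

P(none) = (1 − 0.37) × (1 − 0.56) × (1 − 0.50) × (1 − 0.39) = 0.63 × 0.44 × 0.50 × 0.61 = 0.084546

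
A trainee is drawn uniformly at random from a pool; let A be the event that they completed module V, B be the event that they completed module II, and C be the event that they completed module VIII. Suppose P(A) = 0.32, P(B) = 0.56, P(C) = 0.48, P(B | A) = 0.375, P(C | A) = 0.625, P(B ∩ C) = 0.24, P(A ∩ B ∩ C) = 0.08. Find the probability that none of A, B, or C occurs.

0.12

P(A ∩ B) = P(A)·P(B|A) = 0.32 × 0.375 = 0.12
P(A ∩ C) = P(A)·P(C|A) = 0.32 × 0.625 = 0.20
By inclusion–exclusion:
P(A ∪ B ∪ C) = 0.32 + 0.56 + 0.48 − 0.12 − 0.20 − 0.24 + 0.08 = 0.88
P(none) = 1 − 0.88 = 0.12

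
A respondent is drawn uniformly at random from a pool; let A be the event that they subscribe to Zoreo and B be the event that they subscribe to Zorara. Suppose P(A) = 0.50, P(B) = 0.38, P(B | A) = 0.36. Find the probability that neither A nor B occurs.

P(A ∩ B) = P(A)·P(B|A) = 0.50 × 0.36 = 0.18
Inclusion–exclusion gives
P(A ∪ B) = 0.50 + 0.38 − 0.18 = 0.70
P(none) = 1 − 0.70 = 0.30

0.30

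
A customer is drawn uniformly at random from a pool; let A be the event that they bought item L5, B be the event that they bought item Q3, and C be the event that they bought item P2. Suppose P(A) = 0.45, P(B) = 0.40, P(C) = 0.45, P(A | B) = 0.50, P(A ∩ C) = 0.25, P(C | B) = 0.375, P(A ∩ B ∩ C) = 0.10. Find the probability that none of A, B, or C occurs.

0.20

P(A ∩ B) = P(B)·P(A|B) = 0.40 × 0.50 = 0.20
P(B ∩ C) = P(B)·P(C|B) = 0.40 × 0.375 = 0.15
P(A ∪ B ∪ C) = 0.45 + 0.40 + 0.45 − 0.20 − 0.25 − 0.15 + 0.10 = 0.80
P(none) = 1 − 0.80 = 0.20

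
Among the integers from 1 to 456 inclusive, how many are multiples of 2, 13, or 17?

By inclusion–exclusion:
228 + 35 + 26 − 17 − 13 − 2 + 1 = 258

258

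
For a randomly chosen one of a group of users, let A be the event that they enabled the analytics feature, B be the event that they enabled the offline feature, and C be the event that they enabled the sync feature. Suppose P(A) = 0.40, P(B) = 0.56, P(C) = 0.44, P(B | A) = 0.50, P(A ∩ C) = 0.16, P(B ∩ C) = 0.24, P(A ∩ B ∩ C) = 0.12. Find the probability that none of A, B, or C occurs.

P(A ∩ B) = P(A)·P(B|A) = 0.40 × 0.50 = 0.20
P(A ∪ B ∪ C) = 0.40 + 0.56 + 0.44 − 0.20 − 0.16 − 0.24 + 0.12 = 0.92
P(none) = 1 − 0.92 = 0.08

0.08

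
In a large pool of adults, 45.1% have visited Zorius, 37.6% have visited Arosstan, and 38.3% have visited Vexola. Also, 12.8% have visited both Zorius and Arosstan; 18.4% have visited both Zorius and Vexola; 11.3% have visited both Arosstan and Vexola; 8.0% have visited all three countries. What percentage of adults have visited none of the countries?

13.5%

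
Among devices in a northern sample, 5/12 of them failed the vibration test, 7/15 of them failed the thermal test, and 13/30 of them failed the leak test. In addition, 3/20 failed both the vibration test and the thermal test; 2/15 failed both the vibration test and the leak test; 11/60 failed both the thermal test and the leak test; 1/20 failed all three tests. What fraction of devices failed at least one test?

9/10

By inclusion–exclusion:
P(at least one) = 5/12 + 7/15 + 13/30 − 3/20 − 2/15 − 11/60 + 1/20 = 9/10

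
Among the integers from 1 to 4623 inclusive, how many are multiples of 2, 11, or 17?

Using inclusion–exclusion:
⌊4623/2⌋ + ⌊4623/11⌋ + ⌊4623/17⌋ − ⌊4623/22⌋ − ⌊4623/34⌋ − ⌊4623/187⌋ + ⌊4623/374⌋ = 2311 + 420 + 271 − 210 − 135 − 24 + 12 = 2645

2645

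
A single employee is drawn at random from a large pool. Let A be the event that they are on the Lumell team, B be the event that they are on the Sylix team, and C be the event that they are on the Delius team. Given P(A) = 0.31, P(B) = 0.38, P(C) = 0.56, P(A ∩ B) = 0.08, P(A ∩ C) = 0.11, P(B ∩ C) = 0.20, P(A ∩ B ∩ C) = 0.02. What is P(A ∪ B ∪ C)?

0.88

P(A ∪ B ∪ C) = 0.31 + 0.38 + 0.56 − 0.08 − 0.11 − 0.20 + 0.02 = 0.88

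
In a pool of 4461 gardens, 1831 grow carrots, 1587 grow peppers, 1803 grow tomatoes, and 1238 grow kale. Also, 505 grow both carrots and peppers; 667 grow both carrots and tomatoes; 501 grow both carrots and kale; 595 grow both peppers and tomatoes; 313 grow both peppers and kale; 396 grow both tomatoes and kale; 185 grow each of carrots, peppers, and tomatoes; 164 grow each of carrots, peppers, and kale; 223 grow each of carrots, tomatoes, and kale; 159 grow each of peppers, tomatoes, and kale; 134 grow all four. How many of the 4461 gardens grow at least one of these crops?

N(≥1) = 1831 + 1587 + 1803 + 1238 − 505 − 667 − 501 − 595 − 313 − 396 + 185 + 164 + 223 + 159 − 134 = 4079

4079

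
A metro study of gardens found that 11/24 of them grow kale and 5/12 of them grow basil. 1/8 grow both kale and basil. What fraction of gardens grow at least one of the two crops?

3/4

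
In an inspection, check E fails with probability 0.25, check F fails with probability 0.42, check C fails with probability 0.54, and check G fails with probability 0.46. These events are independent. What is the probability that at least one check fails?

Independence gives P(none) = ∏(1 − pᵢ).
P(none) = (1 − 0.25) × (1 − 0.42) × (1 − 0.54) × (1 − 0.46) = 0.75 × 0.58 × 0.46 × 0.54 = 0.108054
P(at least one) = 1 − 0.108054 = 0.891946

0.891946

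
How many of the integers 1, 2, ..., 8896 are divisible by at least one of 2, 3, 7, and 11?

Apply inclusion-exclusion:
⌊8896/2⌋ + ⌊8896/3⌋ + ⌊8896/7⌋ + ⌊8896/11⌋ − ⌊8896/6⌋ − ⌊8896/14⌋ − ⌊8896/22⌋ − ⌊8896/21⌋ − ⌊8896/33⌋ − ⌊8896/77⌋ + ⌊8896/42⌋ + ⌊8896/66⌋ + ⌊8896/154⌋ + ⌊8896/231⌋ − ⌊8896/462⌋ = 4448 + 2965 + 1270 + 808 − 1482 − 635 − 404 − 423 − 269 − 115 + 211 + 134 + 57 + 38 − 19 = 6584

6584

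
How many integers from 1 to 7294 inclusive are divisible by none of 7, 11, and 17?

⌊7294/7⌋ + ⌊7294/11⌋ + ⌊7294/17⌋ − ⌊7294/77⌋ − ⌊7294/119⌋ − ⌊7294/187⌋ + ⌊7294/1309⌋ = 1042 + 663 + 429 − 94 − 61 − 39 + 5 = 1945
7294 − 1945 = 5349

5349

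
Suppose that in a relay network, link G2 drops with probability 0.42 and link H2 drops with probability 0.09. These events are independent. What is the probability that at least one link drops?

0.4722

P(none) = (1 − 0.42) × (1 − 0.09) = 0.58 × 0.91 = 0.5278
P(at least one) = 1 − 0.5278 = 0.4722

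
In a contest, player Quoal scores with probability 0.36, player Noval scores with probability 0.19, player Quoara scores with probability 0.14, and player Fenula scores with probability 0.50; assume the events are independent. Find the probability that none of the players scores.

0.222912

P(none) = (1 − 0.36) × (1 − 0.19) × (1 − 0.14) × (1 − 0.50) = 0.64 × 0.81 × 0.86 × 0.50 = 0.222912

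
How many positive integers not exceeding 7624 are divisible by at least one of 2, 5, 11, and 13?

floor(7624/2) + floor(7624/5) + floor(7624/11) + floor(7624/13) − floor(7624/10) − floor(7624/22) − floor(7624/26) − floor(7624/55) − floor(7624/65) − floor(7624/143) + floor(7624/110) + floor(7624/130) + floor(7624/286) + floor(7624/715) − floor(7624/1430) = 3812 + 1524 + 693 + 586 − 762 − 346 − 293 − 138 − 117 − 53 + 69 + 58 + 26 + 10 − 5 = 5064

5064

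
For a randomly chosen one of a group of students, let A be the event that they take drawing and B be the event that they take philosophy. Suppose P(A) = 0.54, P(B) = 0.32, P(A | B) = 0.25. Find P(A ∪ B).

P(A ∩ B) = P(B)·P(A|B) = 0.32 × 0.25 = 0.08
Inclusion–exclusion gives
P(A ∪ B) = 0.54 + 0.32 − 0.08 = 0.78

0.78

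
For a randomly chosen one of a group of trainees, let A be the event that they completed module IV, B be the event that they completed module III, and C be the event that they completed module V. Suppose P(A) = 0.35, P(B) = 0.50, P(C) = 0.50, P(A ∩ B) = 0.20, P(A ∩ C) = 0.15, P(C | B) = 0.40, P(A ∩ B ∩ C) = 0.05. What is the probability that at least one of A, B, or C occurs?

P(B ∩ C) = P(B)·P(C|B) = 0.50 × 0.40 = 0.20
Using inclusion–exclusion:
P(A ∪ B ∪ C) = 0.35 + 0.50 + 0.50 − 0.20 − 0.15 − 0.20 + 0.05 = 0.85

0.85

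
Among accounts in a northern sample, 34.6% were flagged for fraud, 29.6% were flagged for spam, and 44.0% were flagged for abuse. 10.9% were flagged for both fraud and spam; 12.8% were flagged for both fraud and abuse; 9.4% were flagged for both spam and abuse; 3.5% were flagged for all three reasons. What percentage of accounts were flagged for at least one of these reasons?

P(at least one) = 34.6 + 29.6 + 44.0 − 10.9 − 12.8 − 9.4 + 3.5 = 78.6%

78.6%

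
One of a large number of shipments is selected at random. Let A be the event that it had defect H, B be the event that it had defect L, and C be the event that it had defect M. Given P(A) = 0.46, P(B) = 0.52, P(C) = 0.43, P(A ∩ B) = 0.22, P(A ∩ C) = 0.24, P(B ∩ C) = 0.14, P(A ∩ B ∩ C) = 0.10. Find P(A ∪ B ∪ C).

0.91

Using inclusion–exclusion:
P(A ∪ B ∪ C) = 0.46 + 0.52 + 0.43 − 0.22 − 0.24 − 0.14 + 0.10 = 0.91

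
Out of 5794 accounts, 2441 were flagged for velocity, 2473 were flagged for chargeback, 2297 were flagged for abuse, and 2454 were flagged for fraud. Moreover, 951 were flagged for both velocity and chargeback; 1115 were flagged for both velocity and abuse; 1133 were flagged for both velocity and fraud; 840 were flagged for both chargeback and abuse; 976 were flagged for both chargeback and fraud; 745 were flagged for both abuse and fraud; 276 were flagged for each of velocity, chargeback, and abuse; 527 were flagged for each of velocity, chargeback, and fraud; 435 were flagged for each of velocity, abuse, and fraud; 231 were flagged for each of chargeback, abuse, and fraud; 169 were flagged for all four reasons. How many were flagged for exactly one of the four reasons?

1876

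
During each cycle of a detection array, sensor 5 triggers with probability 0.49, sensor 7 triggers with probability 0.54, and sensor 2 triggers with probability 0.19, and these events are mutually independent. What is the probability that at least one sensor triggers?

0.809974

Since the events are independent, P(none) is the product of the individual non-occurrence probabilities.
P(none) = (1 − 0.49) × (1 − 0.54) × (1 − 0.19) = 0.51 × 0.46 × 0.81 = 0.190026
P(at least one) = 1 − 0.190026 = 0.809974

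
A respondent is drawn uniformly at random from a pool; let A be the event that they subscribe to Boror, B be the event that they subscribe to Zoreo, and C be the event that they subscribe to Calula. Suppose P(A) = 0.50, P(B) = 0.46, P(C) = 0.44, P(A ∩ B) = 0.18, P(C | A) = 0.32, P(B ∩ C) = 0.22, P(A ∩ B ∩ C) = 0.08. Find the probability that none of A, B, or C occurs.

0.08

P(A ∩ C) = P(A)·P(C|A) = 0.50 × 0.32 = 0.16
By inclusion–exclusion:
P(A ∪ B ∪ C) = 0.50 + 0.46 + 0.44 − 0.18 − 0.16 − 0.22 + 0.08 = 0.92
P(none) = 1 − 0.92 = 0.08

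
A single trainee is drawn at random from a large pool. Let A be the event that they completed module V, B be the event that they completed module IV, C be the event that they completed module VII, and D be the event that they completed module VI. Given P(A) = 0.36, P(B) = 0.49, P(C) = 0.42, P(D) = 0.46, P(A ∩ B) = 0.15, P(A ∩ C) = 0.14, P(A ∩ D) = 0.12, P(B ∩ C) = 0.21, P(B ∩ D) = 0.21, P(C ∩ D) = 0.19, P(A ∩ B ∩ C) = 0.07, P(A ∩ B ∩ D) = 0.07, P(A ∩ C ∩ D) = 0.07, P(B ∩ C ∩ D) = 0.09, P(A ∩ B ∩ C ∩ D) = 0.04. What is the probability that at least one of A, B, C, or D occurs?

0.97

P(A ∪ B ∪ C ∪ D) = 0.36 + 0.49 + 0.42 + 0.46 − 0.15 − 0.14 − 0.12 − 0.21 − 0.21 − 0.19 + 0.07 + 0.07 + 0.07 + 0.09 − 0.04 = 0.97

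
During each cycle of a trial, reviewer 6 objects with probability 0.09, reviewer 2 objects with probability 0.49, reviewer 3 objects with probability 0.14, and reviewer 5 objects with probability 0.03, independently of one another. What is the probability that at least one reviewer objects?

P(none) = (1 − 0.09) × (1 − 0.49) × (1 − 0.14) × (1 − 0.03) = 0.91 × 0.51 × 0.86 × 0.97 = 0.38715222
P(at least one) = 1 − 0.38715222 = 0.61284778

0.61284778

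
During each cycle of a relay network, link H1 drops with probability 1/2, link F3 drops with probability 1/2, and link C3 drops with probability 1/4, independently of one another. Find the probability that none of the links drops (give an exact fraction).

3/16

Independence gives P(none) = ∏(1 − pᵢ).
P(none) = (1 − 1/2) × (1 − 1/2) × (1 − 1/4) = 1/2 × 1/2 × 3/4 = 3/16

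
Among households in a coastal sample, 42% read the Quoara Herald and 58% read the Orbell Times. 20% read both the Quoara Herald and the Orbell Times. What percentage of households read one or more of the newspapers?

80%

Using inclusion–exclusion:
P(≥1) = 42 + 58 − 20 = 80%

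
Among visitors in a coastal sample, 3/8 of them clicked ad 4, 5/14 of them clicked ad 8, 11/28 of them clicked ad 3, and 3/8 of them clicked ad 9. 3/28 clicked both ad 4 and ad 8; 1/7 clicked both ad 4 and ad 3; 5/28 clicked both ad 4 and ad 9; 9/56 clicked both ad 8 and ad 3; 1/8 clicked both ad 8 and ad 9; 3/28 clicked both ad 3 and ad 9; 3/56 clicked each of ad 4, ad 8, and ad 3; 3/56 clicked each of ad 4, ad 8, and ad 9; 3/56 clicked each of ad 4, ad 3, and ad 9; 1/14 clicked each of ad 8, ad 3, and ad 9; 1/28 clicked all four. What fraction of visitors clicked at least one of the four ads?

P(≥1) = 3/8 + 5/14 + 11/28 + 3/8 − 3/28 − 1/7 − 5/28 − 9/56 − 1/8 − 3/28 + 3/56 + 3/56 + 3/56 + 1/14 − 1/28 = 7/8

7/8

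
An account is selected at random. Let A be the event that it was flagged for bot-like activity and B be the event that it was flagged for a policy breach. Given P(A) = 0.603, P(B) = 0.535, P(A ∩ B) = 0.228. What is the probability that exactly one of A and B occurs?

By inclusion–exclusion (exactly-one form):
P(exactly one) = 0.603 + 0.535 − 2·0.228 = 0.682

0.682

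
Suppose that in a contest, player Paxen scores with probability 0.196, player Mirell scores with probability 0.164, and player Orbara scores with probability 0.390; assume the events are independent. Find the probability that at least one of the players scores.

P(none) = (1 − 0.196) × (1 − 0.164) × (1 − 0.390) = 0.804 × 0.836 × 0.610 = 0.41000784
P(at least one) = 1 − 0.41000784 = 0.58999216

0.58999216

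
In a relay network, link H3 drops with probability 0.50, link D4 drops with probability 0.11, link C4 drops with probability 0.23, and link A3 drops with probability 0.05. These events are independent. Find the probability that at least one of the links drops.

0.6744825

P(none) = (1 − 0.50) × (1 − 0.11) × (1 − 0.23) × (1 − 0.05) = 0.50 × 0.89 × 0.77 × 0.95 = 0.3255175
P(at least one) = 1 − 0.3255175 = 0.6744825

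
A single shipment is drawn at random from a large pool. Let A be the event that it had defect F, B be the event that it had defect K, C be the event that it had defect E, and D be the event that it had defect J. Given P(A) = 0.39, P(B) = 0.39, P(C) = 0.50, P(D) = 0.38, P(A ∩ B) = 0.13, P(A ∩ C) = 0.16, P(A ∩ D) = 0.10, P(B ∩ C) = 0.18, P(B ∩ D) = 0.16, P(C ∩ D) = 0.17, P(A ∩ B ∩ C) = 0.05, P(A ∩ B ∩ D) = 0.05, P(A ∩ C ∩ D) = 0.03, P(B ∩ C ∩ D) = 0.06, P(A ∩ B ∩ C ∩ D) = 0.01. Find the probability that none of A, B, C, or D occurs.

Using inclusion–exclusion:
P(A ∪ B ∪ C ∪ D) = 0.39 + 0.39 + 0.50 + 0.38 − 0.13 − 0.16 − 0.10 − 0.18 − 0.16 − 0.17 + 0.05 + 0.05 + 0.03 + 0.06 − 0.01 = 0.94
P(none) = 1 − 0.94 = 0.06

0.06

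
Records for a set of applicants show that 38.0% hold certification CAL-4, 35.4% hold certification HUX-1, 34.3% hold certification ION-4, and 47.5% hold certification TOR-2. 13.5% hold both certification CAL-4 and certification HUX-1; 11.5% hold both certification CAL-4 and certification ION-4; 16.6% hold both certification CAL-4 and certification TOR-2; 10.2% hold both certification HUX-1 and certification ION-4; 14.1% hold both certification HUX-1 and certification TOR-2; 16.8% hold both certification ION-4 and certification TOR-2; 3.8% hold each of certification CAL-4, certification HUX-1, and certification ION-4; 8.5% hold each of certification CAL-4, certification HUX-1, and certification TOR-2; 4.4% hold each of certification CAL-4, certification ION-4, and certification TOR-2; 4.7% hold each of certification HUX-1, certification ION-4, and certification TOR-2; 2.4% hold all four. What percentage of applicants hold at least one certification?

P(≥1) = 38.0 + 35.4 + 34.3 + 47.5 − 13.5 − 11.5 − 16.6 − 10.2 − 14.1 − 16.8 + 3.8 + 8.5 + 4.4 + 4.7 − 2.4 = 91.5%

91.5%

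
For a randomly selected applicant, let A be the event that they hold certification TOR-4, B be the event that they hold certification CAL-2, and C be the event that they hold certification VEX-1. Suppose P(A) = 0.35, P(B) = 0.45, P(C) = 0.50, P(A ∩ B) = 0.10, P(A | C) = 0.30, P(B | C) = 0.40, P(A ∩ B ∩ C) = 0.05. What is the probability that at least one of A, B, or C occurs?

0.90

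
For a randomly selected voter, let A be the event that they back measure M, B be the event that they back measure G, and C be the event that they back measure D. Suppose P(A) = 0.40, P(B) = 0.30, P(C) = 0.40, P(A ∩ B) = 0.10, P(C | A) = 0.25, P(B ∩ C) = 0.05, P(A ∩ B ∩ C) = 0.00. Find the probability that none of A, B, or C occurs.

0.15

P(A ∩ C) = P(A)·P(C|A) = 0.40 × 0.25 = 0.10
P(A ∪ B ∪ C) = 0.40 + 0.30 + 0.40 − 0.10 − 0.10 − 0.05 + 0.00 = 0.85
P(none) = 1 − 0.85 = 0.15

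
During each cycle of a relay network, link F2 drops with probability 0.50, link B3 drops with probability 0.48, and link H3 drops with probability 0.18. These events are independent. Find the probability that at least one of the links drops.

0.7868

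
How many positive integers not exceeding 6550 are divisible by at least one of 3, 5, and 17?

2183 + 1310 + 385 − 436 − 128 − 77 + 25 = 3262

3262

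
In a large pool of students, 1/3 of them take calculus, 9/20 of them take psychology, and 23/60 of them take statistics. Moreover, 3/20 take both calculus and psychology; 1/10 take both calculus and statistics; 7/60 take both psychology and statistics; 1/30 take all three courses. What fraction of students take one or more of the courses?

Apply inclusion-exclusion:
P(≥1) = 1/3 + 9/20 + 23/60 − 3/20 − 1/10 − 7/60 + 1/30 = 5/6

5/6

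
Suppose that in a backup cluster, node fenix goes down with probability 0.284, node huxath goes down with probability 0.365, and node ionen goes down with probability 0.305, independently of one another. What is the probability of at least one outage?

0.6840113

Since the events are independent, P(none) is the product of the individual non-occurrence probabilities.
P(none) = (1 − 0.284) × (1 − 0.365) × (1 − 0.305) = 0.716 × 0.635 × 0.695 = 0.3159887
P(at least one) = 1 − 0.3159887 = 0.6840113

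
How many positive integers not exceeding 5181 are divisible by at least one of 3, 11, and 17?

2226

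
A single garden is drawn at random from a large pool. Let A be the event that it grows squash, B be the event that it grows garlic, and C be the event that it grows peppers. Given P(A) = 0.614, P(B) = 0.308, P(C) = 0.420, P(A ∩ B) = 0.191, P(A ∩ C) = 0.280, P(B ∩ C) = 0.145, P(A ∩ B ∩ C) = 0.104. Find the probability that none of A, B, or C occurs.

P(A ∪ B ∪ C) = 0.614 + 0.308 + 0.420 − 0.191 − 0.280 − 0.145 + 0.104 = 0.830
P(none) = 1 − 0.830 = 0.170

0.170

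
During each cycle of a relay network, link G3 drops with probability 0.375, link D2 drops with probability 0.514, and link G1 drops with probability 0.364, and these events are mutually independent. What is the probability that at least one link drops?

0.806815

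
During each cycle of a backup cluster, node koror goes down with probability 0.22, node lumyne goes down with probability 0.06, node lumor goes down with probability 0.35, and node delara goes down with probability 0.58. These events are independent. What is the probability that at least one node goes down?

Since the events are independent, P(none) is the product of the individual non-occurrence probabilities.
P(none) = (1 − 0.22) × (1 − 0.06) × (1 − 0.35) × (1 − 0.58) = 0.78 × 0.94 × 0.65 × 0.42 = 0.2001636
P(at least one) = 1 − 0.2001636 = 0.7998364

0.7998364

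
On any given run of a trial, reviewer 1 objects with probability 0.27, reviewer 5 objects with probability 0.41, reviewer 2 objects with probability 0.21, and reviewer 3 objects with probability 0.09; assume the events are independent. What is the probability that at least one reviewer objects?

P(none) = (1 − 0.27) × (1 − 0.41) × (1 − 0.21) × (1 − 0.09) = 0.73 × 0.59 × 0.79 × 0.91 = 0.30963023
P(at least one) = 1 − 0.30963023 = 0.69036977

0.69036977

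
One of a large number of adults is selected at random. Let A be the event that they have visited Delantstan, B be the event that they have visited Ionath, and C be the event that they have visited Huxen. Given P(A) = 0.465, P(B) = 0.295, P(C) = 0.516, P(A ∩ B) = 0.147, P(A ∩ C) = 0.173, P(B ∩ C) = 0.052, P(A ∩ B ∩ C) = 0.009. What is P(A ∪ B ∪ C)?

0.913

Inclusion–exclusion gives
P(A ∪ B ∪ C) = 0.465 + 0.295 + 0.516 − 0.147 − 0.173 − 0.052 + 0.009 = 0.913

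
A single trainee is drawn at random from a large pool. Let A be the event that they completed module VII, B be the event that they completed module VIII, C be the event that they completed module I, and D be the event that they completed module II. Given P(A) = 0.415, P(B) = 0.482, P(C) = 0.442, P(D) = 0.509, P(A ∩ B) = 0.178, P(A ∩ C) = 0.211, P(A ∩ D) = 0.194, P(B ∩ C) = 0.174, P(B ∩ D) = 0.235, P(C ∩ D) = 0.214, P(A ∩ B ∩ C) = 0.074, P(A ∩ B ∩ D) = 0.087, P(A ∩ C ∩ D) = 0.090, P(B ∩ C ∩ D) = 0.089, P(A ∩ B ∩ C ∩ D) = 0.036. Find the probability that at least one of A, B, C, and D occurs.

0.946

P(A ∪ B ∪ C ∪ D) = 0.415 + 0.482 + 0.442 + 0.509 − 0.178 − 0.211 − 0.194 − 0.174 − 0.235 − 0.214 + 0.074 + 0.087 + 0.090 + 0.089 − 0.036 = 0.946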